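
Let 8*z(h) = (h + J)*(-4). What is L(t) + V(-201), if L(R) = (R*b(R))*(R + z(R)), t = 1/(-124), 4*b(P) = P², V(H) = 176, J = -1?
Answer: 332881297285/1891371008 ≈ 176.00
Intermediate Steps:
z(h) = ½ - h/2 (z(h) = ((h - 1)*(-4))/8 = ((-1 + h)*(-4))/8 = (4 - 4*h)/8 = ½ - h/2)
b(P) = P²/4
t = -1/124 ≈ -0.0080645
L(R) = R³*(½ + R/2)/4 (L(R) = (R*(R²/4))*(R + (½ - R/2)) = (R³/4)*(½ + R/2) = R³*(½ + R/2)/4)
L(t) + V(-201) = (-1/124)³*(1 - 1/124)/8 + 176 = (⅛)*(-1/1906624)*(123/124) + 176 = -123/1891371008 + 176 = 332881297285/1891371008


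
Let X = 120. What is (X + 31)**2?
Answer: 22801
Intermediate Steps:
(X + 31)**2 = (120 + 31)**2 = 151**2 = 22801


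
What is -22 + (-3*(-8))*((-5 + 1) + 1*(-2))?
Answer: -166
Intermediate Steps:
-22 + (-3*(-8))*((-5 + 1) + 1*(-2)) = -22 + 24*(-4 - 2) = -22 + 24*(-6) = -22 - 144 = -166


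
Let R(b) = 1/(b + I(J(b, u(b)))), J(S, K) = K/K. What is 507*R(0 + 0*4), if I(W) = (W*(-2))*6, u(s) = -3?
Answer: -169/4 ≈ -42.250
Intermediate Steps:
J(S, K) = 1
I(W) = -12*W (I(W) = -2*W*6 = -12*W)
R(b) = 1/(-12 + b) (R(b) = 1/(b - 12*1) = 1/(b - 12) = 1/(-12 + b))
507*R(0 + 0*4) = 507/(-12 + (0 + 0*4)) = 507/(-12 + (0 + 0)) = 507/(-12 + 0) = 507/(-12) = 507*(-1/12) = -169/4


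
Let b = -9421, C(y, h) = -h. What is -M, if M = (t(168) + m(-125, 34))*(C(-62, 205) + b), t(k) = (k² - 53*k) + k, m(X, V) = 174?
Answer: 189266412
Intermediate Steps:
t(k) = k² - 52*k
M = -189266412 (M = (168*(-52 + 168) + 174)*(-1*205 - 9421) = (168*116 + 174)*(-205 - 9421) = (19488 + 174)*(-9626) = 19662*(-9626) = -189266412)
-M = -1*(-189266412) = 189266412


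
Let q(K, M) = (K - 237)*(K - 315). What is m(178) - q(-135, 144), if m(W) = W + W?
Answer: -167044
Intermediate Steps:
m(W) = 2*W
q(K, M) = (-315 + K)*(-237 + K) (q(K, M) = (-237 + K)*(-315 + K) = (-315 + K)*(-237 + K))
m(178) - q(-135, 144) = 2*178 - (74655 + (-135)**2 - 552*(-135)) = 356 - (74655 + 18225 + 74520) = 356 - 1*167400 = 356 - 167400 = -167044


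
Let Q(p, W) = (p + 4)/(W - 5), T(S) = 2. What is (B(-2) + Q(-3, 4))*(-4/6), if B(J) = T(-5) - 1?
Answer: 0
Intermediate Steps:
Q(p, W) = (4 + p)/(-5 + W)
B(J) = 1 (B(J) = 2 - 1 = 1)
(B(-2) + Q(-3, 4))*(-4/6) = (1 + (4 - 3)/(-5 + 4))*(-4/6) = (1 + 1/(-1))*(-4*⅙) = (1 - 1*1)*(-⅔) = (1 - 1)*(-⅔) = 0*(-⅔) = 0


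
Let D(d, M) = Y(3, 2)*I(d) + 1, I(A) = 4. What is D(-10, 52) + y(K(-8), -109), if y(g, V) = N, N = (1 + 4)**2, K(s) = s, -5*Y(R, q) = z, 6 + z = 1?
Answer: 30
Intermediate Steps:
z = -5 (z = -6 + 1 = -5)
Y(R, q) = 1 (Y(R, q) = -1/5*(-5) = 1)
N = 25 (N = 5**2 = 25)
y(g, V) = 25
D(d, M) = 5 (D(d, M) = 1*4 + 1 = 4 + 1 = 5)
D(-10, 52) + y(K(-8), -109) = 5 + 25 = 30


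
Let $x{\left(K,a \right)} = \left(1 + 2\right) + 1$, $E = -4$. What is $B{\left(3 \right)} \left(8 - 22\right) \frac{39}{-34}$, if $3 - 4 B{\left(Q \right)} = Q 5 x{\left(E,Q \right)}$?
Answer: $- \frac{15561}{68} \approx -228.84$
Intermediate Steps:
$x{\left(K,a \right)} = 4$ ($x{\left(K,a \right)} = 3 + 1 = 4$)
$B{\left(Q \right)} = \frac{3}{4} - 5 Q$ ($B{\left(Q \right)} = \frac{3}{4} - \frac{Q 5 \cdot 4}{4} = \frac{3}{4} - \frac{5 Q 4}{4} = \frac{3}{4} - \frac{20 Q}{4} = \frac{3}{4} - 5 Q$)
$B{\left(3 \right)} \left(8 - 22\right) \frac{39}{-34} = \left(\frac{3}{4} - 15\right) \left(8 - 22\right) \frac{39}{-34} = \left(\frac{3}{4} - 15\right) \left(8 - 22\right) 39 \left(- \frac{1}{34}\right) = \left(- \frac{57}{4}\right) \left(-14\right) \left(- \frac{39}{34}\right) = \frac{399}{2} \left(- \frac{39}{34}\right) = - \frac{15561}{68}$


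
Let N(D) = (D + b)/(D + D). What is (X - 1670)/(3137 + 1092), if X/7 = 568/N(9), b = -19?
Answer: -44134/21145 ≈ -2.0872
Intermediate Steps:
N(D) = (-19 + D)/(2*D) (N(D) = (D - 19)/(D + D) = (-19 + D)/((2*D)) = (-19 + D)*(1/(2*D)) = (-19 + D)/(2*D))
X = -35784/5 (X = 7*(568/(((1/2)*(-19 + 9)/9))) = 7*(568/(((1/2)*(1/9)*(-10)))) = 7*(568/(-5/9)) = 7*(568*(-9/5)) = 7*(-5112/5) = -35784/5 ≈ -7156.8)
(X - 1670)/(3137 + 1092) = (-35784/5 - 1670)/(3137 + 1092) = -44134/5/4229 = -44134/5*1/4229 = -44134/21145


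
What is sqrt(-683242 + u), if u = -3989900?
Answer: 3*I*sqrt(519238) ≈ 2161.7*I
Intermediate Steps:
sqrt(-683242 + u) = sqrt(-683242 - 3989900) = sqrt(-4673142) = 3*I*sqrt(519238)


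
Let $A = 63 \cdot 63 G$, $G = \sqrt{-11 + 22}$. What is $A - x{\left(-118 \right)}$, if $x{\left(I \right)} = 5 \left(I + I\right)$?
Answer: $1180 + 3969 \sqrt{11} \approx 14344.0$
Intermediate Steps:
$G = \sqrt{11} \approx 3.3166$
$x{\left(I \right)} = 10 I$ ($x{\left(I \right)} = 5 \cdot 2 I = 10 I$)
$A = 3969 \sqrt{11}$ ($A = 63 \cdot 63 \sqrt{11} = 3969 \sqrt{11} \approx 13164.0$)
$A - x{\left(-118 \right)} = 3969 \sqrt{11} - 10 \left(-118\right) = 3969 \sqrt{11} - -1180 = 3969 \sqrt{11} + 1180 = 1180 + 3969 \sqrt{11}$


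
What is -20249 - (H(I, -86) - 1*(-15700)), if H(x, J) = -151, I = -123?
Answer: -35798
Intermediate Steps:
-20249 - (H(I, -86) - 1*(-15700)) = -20249 - (-151 - 1*(-15700)) = -20249 - (-151 + 15700) = -20249 - 1*15549 = -20249 - 15549 = -35798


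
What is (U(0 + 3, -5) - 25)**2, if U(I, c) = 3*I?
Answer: 256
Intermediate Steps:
(U(0 + 3, -5) - 25)**2 = (3*(0 + 3) - 25)**2 = (3*3 - 25)**2 = (9 - 25)**2 = (-16)**2 = 256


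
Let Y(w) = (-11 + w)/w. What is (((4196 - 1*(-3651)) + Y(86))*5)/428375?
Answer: 674917/7368050 ≈ 0.091601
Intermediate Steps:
Y(w) = (-11 + w)/w
(((4196 - 1*(-3651)) + Y(86))*5)/428375 = (((4196 - 1*(-3651)) + (-11 + 86)/86)*5)/428375 = (((4196 + 3651) + (1/86)*75)*5)*(1/428375) = ((7847 + 75/86)*5)*(1/428375) = ((674917/86)*5)*(1/428375) = (3374585/86)*(1/428375) = 674917/7368050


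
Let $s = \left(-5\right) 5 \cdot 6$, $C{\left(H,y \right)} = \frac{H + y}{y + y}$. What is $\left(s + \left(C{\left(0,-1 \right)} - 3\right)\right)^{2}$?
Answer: $\frac{93025}{4} \approx 23256.0$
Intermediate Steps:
$C{\left(H,y \right)} = \frac{H + y}{2 y}$
$s = -150$ ($s = \left(-25\right) 6 = -150$)
$\left(s + \left(C{\left(0,-1 \right)} - 3\right)\right)^{2} = \left(-150 - \left(3 - \frac{0 - 1}{2 \left(-1\right)}\right)\right)^{2} = \left(-150 - \left(3 + \frac{1}{2} \left(-1\right)\right)\right)^{2} = \left(-150 + \left(\frac{1}{2} - 3\right)\right)^{2} = \left(-150 - \frac{5}{2}\right)^{2} = \left(- \frac{305}{2}\right)^{2} = \frac{93025}{4}$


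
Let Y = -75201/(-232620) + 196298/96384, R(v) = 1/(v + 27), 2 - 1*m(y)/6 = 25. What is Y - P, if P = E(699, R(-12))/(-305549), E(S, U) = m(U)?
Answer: 673492221784009/285444462454080 ≈ 2.3595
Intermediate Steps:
m(y) = -138 (m(y) = 12 - 6*25 = 12 - 150 = -138)
R(v) = 1/(27 + v)
Y = 2204625581/934201920 (Y = -75201*(-1/232620) + 196298*(1/96384) = 25067/77540 + 98149/48192 = 2204625581/934201920 ≈ 2.3599)
E(S, U) = -138
P = 138/305549 (P = -138/(-305549) = -138*(-1/305549) = 138/305549 ≈ 0.00045165)
Y - P = 2204625581/934201920 - 1*138/305549 = 2204625581/934201920 - 138/305549 = 673492221784009/285444462454080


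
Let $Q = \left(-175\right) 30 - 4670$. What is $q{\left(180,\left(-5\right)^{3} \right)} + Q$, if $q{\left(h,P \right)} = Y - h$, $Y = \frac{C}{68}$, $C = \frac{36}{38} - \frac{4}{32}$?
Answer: $- \frac{104393475}{10336} \approx -10100.0$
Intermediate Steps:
$C = \frac{125}{152}$ ($C = 36 \cdot \frac{1}{38} - \frac{1}{8} = \frac{18}{19} - \frac{1}{8} = \frac{125}{152} \approx 0.82237$)
$Y = \frac{125}{10336}$ ($Y = \frac{125}{152 \cdot 68} = \frac{125}{152} \cdot \frac{1}{68} = \frac{125}{10336} \approx 0.012094$)
$q{\left(h,P \right)} = \frac{125}{10336} - h$
$Q = -9920$ ($Q = -5250 - 4670 = -9920$)
$q{\left(180,\left(-5\right)^{3} \right)} + Q = \left(\frac{125}{10336} - 180\right) - 9920 = - \frac{1860355}{10336} - 9920 = - \frac{104393475}{10336}$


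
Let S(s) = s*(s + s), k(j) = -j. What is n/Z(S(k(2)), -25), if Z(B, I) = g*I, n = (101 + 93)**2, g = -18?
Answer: 18818/225 ≈ 83.635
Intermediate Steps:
n = 37636 (n = 194**2 = 37636)
S(s) = 2*s**2 (S(s) = s*(2*s) = 2*s**2)
Z(B, I) = -18*I
n/Z(S(k(2)), -25) = 37636/((-18*(-25))) = 37636/450 = 37636*(1/450) = 18818/225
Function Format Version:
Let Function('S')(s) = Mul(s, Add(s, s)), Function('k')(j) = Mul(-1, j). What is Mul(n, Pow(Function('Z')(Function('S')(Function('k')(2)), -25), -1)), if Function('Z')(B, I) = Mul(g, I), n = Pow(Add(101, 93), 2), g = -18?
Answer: Rational(18818, 225) ≈ 83.635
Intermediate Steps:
n = 37636 (n = Pow(194, 2) = 37636)
Function('S')(s) = Mul(2, Pow(s, 2)) (Function('S')(s) = Mul(s, Mul(2, s)) = Mul(2, Pow(s, 2)))
Function('Z')(B, I) = Mul(-18, I)
Mul(n, Pow(Function('Z')(Function('S')(Function('k')(2)), -25), -1)) = Mul(37636, Pow(Mul(-18, -25), -1)) = Mul(37636, Pow(450, -1)) = Mul(37636, Rational(1, 450)) = Rational(18818, 225)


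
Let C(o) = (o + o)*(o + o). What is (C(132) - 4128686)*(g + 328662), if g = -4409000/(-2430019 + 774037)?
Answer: -1104578560424152580/827991 ≈ -1.3340e+12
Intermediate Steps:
C(o) = 4*o**2 (C(o) = (2*o)*(2*o) = 4*o**2)
g = 2204500/827991 (g = -4409000/(-1655982) = -4409000*(-1/1655982) = 2204500/827991 ≈ 2.6625)
(C(132) - 4128686)*(g + 328662) = (4*132**2 - 4128686)*(2204500/827991 + 328662) = (4*17424 - 4128686)*(272131382542/827991) = (69696 - 4128686)*(272131382542/827991) = -4058990*272131382542/827991 = -1104578560424152580/827991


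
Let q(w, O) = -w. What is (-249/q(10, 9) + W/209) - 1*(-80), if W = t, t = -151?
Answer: 217731/2090 ≈ 104.18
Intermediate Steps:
W = -151
(-249/q(10, 9) + W/209) - 1*(-80) = (-249/((-1*10)) - 151/209) - 1*(-80) = (-249/(-10) - 151*1/209) + 80 = (-249*(-⅒) - 151/209) + 80 = (249/10 - 151/209) + 80 = 50531/2090 + 80 = 217731/2090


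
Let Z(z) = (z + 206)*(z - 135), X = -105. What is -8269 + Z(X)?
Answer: -32509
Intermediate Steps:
Z(z) = (-135 + z)*(206 + z) (Z(z) = (206 + z)*(-135 + z) = (-135 + z)*(206 + z))
-8269 + Z(X) = -8269 + (-27810 + (-105)**2 + 71*(-105)) = -8269 + (-27810 + 11025 - 7455) = -8269 - 24240 = -32509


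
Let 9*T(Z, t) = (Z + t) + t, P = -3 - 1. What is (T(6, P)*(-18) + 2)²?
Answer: 36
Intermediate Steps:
P = -4
T(Z, t) = Z/9 + 2*t/9 (T(Z, t) = ((Z + t) + t)/9 = (Z + 2*t)/9 = Z/9 + 2*t/9)
(T(6, P)*(-18) + 2)² = (((⅑)*6 + (2/9)*(-4))*(-18) + 2)² = ((⅔ - 8/9)*(-18) + 2)² = (-2/9*(-18) + 2)² = (4 + 2)² = 6² = 36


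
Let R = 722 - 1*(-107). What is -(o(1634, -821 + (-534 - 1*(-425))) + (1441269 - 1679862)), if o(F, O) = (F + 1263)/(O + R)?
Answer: 24100790/101 ≈ 2.3862e+5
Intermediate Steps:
R = 829 (R = 722 + 107 = 829)
o(F, O) = (1263 + F)/(829 + O) (o(F, O) = (F + 1263)/(O + 829) = (1263 + F)/(829 + O))
-(o(1634, -821 + (-534 - 1*(-425))) + (1441269 - 1679862)) = -((1263 + 1634)/(829 + (-821 + (-534 - 1*(-425)))) + (1441269 - 1679862)) = -(2897/(829 + (-821 + (-534 + 425))) - 238593) = -(2897/(829 + (-821 - 109)) - 238593) = -(2897/(829 - 930) - 238593) = -(2897/(-101) - 238593) = -(-1/101*2897 - 238593) = -(-2897/101 - 238593) = -1*(-24100790/101) = 24100790/101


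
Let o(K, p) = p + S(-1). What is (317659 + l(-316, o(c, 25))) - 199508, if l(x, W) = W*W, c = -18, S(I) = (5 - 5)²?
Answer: 118776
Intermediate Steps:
S(I) = 0 (S(I) = 0² = 0)
o(K, p) = p (o(K, p) = p + 0 = p)
l(x, W) = W²
(317659 + l(-316, o(c, 25))) - 199508 = (317659 + 25²) - 199508 = (317659 + 625) - 199508 = 318284 - 199508 = 118776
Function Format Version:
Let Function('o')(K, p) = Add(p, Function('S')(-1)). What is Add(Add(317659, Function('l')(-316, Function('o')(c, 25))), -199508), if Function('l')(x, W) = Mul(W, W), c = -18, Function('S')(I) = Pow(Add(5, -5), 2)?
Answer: 118776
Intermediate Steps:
Function('S')(I) = 0 (Function('S')(I) = Pow(0, 2) = 0)
Function('o')(K, p) = p (Function('o')(K, p) = Add(p, 0) = p)
Function('l')(x, W) = Pow(W, 2)
Add(Add(317659, Function('l')(-316, Function('o')(c, 25))), -199508) = Add(Add(317659, Pow(25, 2)), -199508) = Add(Add(317659, 625), -199508) = Add(318284, -199508) = 118776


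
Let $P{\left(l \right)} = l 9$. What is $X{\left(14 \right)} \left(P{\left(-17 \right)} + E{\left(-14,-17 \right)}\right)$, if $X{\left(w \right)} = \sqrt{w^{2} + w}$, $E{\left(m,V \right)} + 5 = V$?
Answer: $- 175 \sqrt{210} \approx -2536.0$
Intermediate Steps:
$E{\left(m,V \right)} = -5 + V$
$P{\left(l \right)} = 9 l$
$X{\left(w \right)} = \sqrt{w + w^{2}}$
$X{\left(14 \right)} \left(P{\left(-17 \right)} + E{\left(-14,-17 \right)}\right) = \sqrt{14 \left(1 + 14\right)} \left(9 \left(-17\right) - 22\right) = \sqrt{14 \cdot 15} \left(-153 - 22\right) = \sqrt{210} \left(-175\right) = - 175 \sqrt{210}$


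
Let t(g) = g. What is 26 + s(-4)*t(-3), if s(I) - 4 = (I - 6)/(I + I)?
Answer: 41/4 ≈ 10.250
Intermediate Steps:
s(I) = 4 + (-6 + I)/(2*I) (s(I) = 4 + (I - 6)/(I + I) = 4 + (-6 + I)/((2*I)) = 4 + (-6 + I)*(1/(2*I)) = 4 + (-6 + I)/(2*I))
26 + s(-4)*t(-3) = 26 + (9/2 - 3/(-4))*(-3) = 26 + (9/2 - 3*(-¼))*(-3) = 26 + (9/2 + ¾)*(-3) = 26 + (21/4)*(-3) = 26 - 63/4 = 41/4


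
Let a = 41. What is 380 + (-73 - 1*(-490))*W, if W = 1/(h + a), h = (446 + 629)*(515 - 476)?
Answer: 15947497/41966 ≈ 380.01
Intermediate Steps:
h = 41925 (h = 1075*39 = 41925)
W = 1/41966 (W = 1/(41925 + 41) = 1/41966 ≈ 2.3829e-5)
380 + (-73 - 1*(-490))*W = 380 + (-73 - 1*(-490))*(1/41966) = 380 + (-73 + 490)*(1/41966) = 380 + 417*(1/41966) = 380 + 417/41966 = 15947497/41966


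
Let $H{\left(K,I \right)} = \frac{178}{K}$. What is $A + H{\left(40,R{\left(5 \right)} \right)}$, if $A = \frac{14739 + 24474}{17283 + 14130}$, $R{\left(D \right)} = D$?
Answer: $\frac{1193339}{209420} \approx 5.6983$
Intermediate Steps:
$A = \frac{13071}{10471}$ ($A = \frac{39213}{31413} = 39213 \cdot \frac{1}{31413} = \frac{13071}{10471} \approx 1.2483$)
$A + H{\left(40,R{\left(5 \right)} \right)} = \frac{13071}{10471} + \frac{178}{40} = \frac{13071}{10471} + 178 \cdot \frac{1}{40} = \frac{13071}{10471} + \frac{89}{20} = \frac{1193339}{209420}$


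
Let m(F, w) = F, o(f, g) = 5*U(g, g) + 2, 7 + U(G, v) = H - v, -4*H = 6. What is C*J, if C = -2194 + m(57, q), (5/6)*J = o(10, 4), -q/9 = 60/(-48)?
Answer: 775731/5 ≈ 1.5515e+5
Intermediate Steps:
H = -3/2 (H = -¼*6 = -3/2 ≈ -1.5000)
U(G, v) = -17/2 - v (U(G, v) = -7 + (-3/2 - v) = -17/2 - v)
o(f, g) = -81/2 - 5*g (o(f, g) = 5*(-17/2 - g) + 2 = (-85/2 - 5*g) + 2 = -81/2 - 5*g)
q = 45/4 (q = -540/(-48) = -540*(-1)/48 = -9*(-5/4) = 45/4 ≈ 11.250)
J = -363/5 (J = 6*(-81/2 - 5*4)/5 = 6*(-81/2 - 20)/5 = (6/5)*(-121/2) = -363/5 ≈ -72.600)
C = -2137 (C = -2194 + 57 = -2137)
C*J = -2137*(-363/5) = 775731/5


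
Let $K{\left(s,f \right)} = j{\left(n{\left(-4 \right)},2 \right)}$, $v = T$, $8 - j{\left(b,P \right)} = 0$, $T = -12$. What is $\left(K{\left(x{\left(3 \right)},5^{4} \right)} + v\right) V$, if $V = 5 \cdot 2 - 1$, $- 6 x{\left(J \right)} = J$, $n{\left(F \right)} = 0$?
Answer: $-36$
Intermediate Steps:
$j{\left(b,P \right)} = 8$ ($j{\left(b,P \right)} = 8 - 0 = 8 + 0 = 8$)
$x{\left(J \right)} = - \frac{J}{6}$
$v = -12$
$K{\left(s,f \right)} = 8$
$V = 9$ ($V = 10 - 1 = 9$)
$\left(K{\left(x{\left(3 \right)},5^{4} \right)} + v\right) V = \left(8 - 12\right) 9 = \left(-4\right) 9 = -36$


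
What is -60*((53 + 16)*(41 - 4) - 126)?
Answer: -145620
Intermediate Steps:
-60*((53 + 16)*(41 - 4) - 126) = -60*(69*37 - 126) = -60*(2553 - 126) = -60*2427 = -145620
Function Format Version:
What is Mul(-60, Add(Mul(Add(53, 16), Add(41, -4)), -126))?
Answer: -145620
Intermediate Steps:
Mul(-60, Add(Mul(Add(53, 16), Add(41, -4)), -126)) = Mul(-60, Add(Mul(69, 37), -126)) = Mul(-60, Add(2553, -126)) = Mul(-60, 2427) = -145620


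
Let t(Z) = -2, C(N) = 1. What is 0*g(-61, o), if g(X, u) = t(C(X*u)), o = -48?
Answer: 0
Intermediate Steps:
g(X, u) = -2
0*g(-61, o) = 0*(-2) = 0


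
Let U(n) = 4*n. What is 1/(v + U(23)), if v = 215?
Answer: 1/307 ≈ 0.0032573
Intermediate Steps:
1/(v + U(23)) = 1/(215 + 4*23) = 1/(215 + 92) = 1/307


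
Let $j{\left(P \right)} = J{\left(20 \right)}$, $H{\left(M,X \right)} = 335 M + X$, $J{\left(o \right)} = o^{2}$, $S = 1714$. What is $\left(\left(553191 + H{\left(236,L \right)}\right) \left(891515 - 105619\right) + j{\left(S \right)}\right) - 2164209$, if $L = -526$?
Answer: $496467986791$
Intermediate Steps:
$H{\left(M,X \right)} = X + 335 M$
$j{\left(P \right)} = 400$ ($j{\left(P \right)} = 20^{2} = 400$)
$\left(\left(553191 + H{\left(236,L \right)}\right) \left(891515 - 105619\right) + j{\left(S \right)}\right) - 2164209 = \left(\left(553191 + \left(-526 + 335 \cdot 236\right)\right) \left(891515 - 105619\right) + 400\right) - 2164209 = \left(\left(553191 + \left(-526 + 79060\right)\right) 785896 + 400\right) - 2164209 = \left(\left(553191 + 78534\right) 785896 + 400\right) - 2164209 = \left(631725 \cdot 785896 + 400\right) - 2164209 = \left(496470150600 + 400\right) - 2164209 = 496470151000 - 2164209 = 496467986791$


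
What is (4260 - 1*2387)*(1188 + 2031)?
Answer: 6029187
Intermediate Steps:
(4260 - 1*2387)*(1188 + 2031) = (4260 - 2387)*3219 = 1873*3219 = 6029187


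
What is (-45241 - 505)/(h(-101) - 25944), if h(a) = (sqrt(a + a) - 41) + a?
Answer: 596665078/340239799 + 22873*I*sqrt(202)/340239799 ≈ 1.7537 + 0.00095546*I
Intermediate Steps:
h(a) = -41 + a + sqrt(2)*sqrt(a) (h(a) = (sqrt(2*a) - 41) + a = (sqrt(2)*sqrt(a) - 41) + a = (-41 + sqrt(2)*sqrt(a)) + a = -41 + a + sqrt(2)*sqrt(a))
(-45241 - 505)/(h(-101) - 25944) = (-45241 - 505)/((-41 - 101 + sqrt(2)*sqrt(-101)) - 25944) = -45746/((-41 - 101 + sqrt(2)*(I*sqrt(101))) - 25944) = -45746/((-41 - 101 + I*sqrt(202)) - 25944) = -45746/((-142 + I*sqrt(202)) - 25944) = -45746/(-26086 + I*sqrt(202))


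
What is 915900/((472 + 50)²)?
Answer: 76325/22707 ≈ 3.3613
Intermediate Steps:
915900/((472 + 50)²) = 915900/(522²) = 915900/272484 = 915900*(1/272484) = 76325/22707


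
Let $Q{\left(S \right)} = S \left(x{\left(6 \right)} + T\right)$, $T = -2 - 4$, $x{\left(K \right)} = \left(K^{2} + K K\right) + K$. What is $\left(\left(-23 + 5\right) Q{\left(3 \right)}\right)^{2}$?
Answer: $15116544$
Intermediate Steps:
$x{\left(K \right)} = K + 2 K^{2}$ ($x{\left(K \right)} = \left(K^{2} + K^{2}\right) + K = 2 K^{2} + K = K + 2 K^{2}$)
$T = -6$ ($T = -2 - 4 = -6$)
$Q{\left(S \right)} = 72 S$ ($Q{\left(S \right)} = S \left(6 \left(1 + 2 \cdot 6\right) - 6\right) = S \left(6 \left(1 + 12\right) - 6\right) = S \left(6 \cdot 13 - 6\right) = S \left(78 - 6\right) = S 72 = 72 S$)
$\left(\left(-23 + 5\right) Q{\left(3 \right)}\right)^{2} = \left(\left(-23 + 5\right) 72 \cdot 3\right)^{2} = \left(\left(-18\right) 216\right)^{2} = \left(-3888\right)^{2} = 15116544$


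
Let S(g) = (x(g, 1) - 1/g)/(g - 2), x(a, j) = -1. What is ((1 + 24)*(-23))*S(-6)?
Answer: -2875/48 ≈ -59.896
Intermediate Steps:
S(g) = (-1 - 1/g)/(-2 + g) (S(g) = (-1 - 1/g)/(g - 2) = (-1 - 1/g)/(-2 + g))
((1 + 24)*(-23))*S(-6) = ((1 + 24)*(-23))*((-1 - 1*(-6))/((-6)*(-2 - 6))) = (25*(-23))*(-⅙*(-1 + 6)/(-8)) = -(-575)*(-1)*5/(6*8) = -575*5/48 = -2875/48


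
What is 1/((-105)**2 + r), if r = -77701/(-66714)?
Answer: 66714/735599551 ≈ 9.0693e-5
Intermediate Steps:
r = 77701/66714 (r = -77701*(-1/66714) = 77701/66714 ≈ 1.1647)
1/((-105)**2 + r) = 1/((-105)**2 + 77701/66714) = 1/(11025 + 77701/66714) = 1/(735599551/66714) = 66714/735599551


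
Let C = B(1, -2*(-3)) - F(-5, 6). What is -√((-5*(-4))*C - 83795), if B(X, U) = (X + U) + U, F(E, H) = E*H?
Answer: -3*I*√9215 ≈ -287.98*I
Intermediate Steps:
B(X, U) = X + 2*U (B(X, U) = (U + X) + U = X + 2*U)
C = 43 (C = (1 + 2*(-2*(-3))) - (-5)*6 = (1 + 2*6) - 1*(-30) = (1 + 12) + 30 = 13 + 30 = 43)
-√((-5*(-4))*C - 83795) = -√(-5*(-4)*43 - 83795) = -√(20*43 - 83795) = -√(860 - 83795) = -√(-82935) = -3*I*√9215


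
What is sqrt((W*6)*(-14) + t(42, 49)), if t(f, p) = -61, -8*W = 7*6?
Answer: 2*sqrt(95) ≈ 19.494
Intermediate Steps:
W = -21/4 (W = -7*6/8 = -1/8*42 = -21/4 ≈ -5.2500)
sqrt((W*6)*(-14) + t(42, 49)) = sqrt(-21/4*6*(-14) - 61) = sqrt(-63/2*(-14) - 61) = sqrt(441 - 61) = sqrt(380) = 2*sqrt(95)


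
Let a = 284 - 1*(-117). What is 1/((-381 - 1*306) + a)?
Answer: -1/286 ≈ -0.0034965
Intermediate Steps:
a = 401 (a = 284 + 117 = 401)
1/((-381 - 1*306) + a) = 1/((-381 - 1*306) + 401) = 1/((-381 - 306) + 401) = 1/(-687 + 401) = 1/(-286) = -1/286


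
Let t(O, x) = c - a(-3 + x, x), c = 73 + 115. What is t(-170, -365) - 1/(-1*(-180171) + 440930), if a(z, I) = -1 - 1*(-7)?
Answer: 113040381/621101 ≈ 182.00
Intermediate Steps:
c = 188
a(z, I) = 6 (a(z, I) = -1 + 7 = 6)
t(O, x) = 182 (t(O, x) = 188 - 1*6 = 188 - 6 = 182)
t(-170, -365) - 1/(-1*(-180171) + 440930) = 182 - 1/(-1*(-180171) + 440930) = 182 - 1/(180171 + 440930) = 182 - 1/621101 = 113040381/621101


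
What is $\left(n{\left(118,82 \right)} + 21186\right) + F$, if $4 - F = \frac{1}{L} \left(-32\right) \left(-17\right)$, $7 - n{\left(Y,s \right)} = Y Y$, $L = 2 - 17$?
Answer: $\frac{109639}{15} \approx 7309.3$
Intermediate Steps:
$L = -15$ ($L = 2 - 17 = -15$)
$n{\left(Y,s \right)} = 7 - Y^{2}$ ($n{\left(Y,s \right)} = 7 - Y Y = 7 - Y^{2}$)
$F = \frac{604}{15}$ ($F = 4 - \frac{1}{-15} \left(-32\right) \left(-17\right) = 4 - \left(- \frac{1}{15}\right) \left(-32\right) \left(-17\right) = 4 - \frac{32}{15} \left(-17\right) = 4 - - \frac{544}{15} = 4 + \frac{544}{15} = \frac{604}{15} \approx 40.267$)
$\left(n{\left(118,82 \right)} + 21186\right) + F = \left(\left(7 - 118^{2}\right) + 21186\right) + \frac{604}{15} = \left(\left(7 - 13924\right) + 21186\right) + \frac{604}{15} = \left(-13917 + 21186\right) + \frac{604}{15} = 7269 + \frac{604}{15} = \frac{109639}{15}$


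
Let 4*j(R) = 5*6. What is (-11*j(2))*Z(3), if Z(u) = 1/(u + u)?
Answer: -55/4 ≈ -13.750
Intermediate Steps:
Z(u) = 1/(2*u)
j(R) = 15/2 (j(R) = (5*6)/4 = (¼)*30 = 15/2)
(-11*j(2))*Z(3) = (-11*15/2)*((½)/3) = -165/(4*3) = -165/2*⅙ = -55/4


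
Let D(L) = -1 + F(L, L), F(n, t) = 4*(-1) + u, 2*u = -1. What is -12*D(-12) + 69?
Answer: 135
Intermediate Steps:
u = -1/2 (u = (1/2)*(-1) = -1/2 ≈ -0.50000)
F(n, t) = -9/2 (F(n, t) = 4*(-1) - 1/2 = -4 - 1/2 = -9/2)
D(L) = -11/2 (D(L) = -1 - 9/2 = -11/2)
-12*D(-12) + 69 = -12*(-11/2) + 69 = 66 + 69 = 135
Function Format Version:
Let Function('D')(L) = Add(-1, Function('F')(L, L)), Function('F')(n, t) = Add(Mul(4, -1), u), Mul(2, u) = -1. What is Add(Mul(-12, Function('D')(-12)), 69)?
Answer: 135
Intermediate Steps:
u = Rational(-1, 2) (u = Mul(Rational(1, 2), -1) = Rational(-1, 2) ≈ -0.50000)
Function('F')(n, t) = Rational(-9, 2) (Function('F')(n, t) = Add(Mul(4, -1), Rational(-1, 2)) = Add(-4, Rational(-1, 2)) = Rational(-9, 2))
Function('D')(L) = Rational(-11, 2) (Function('D')(L) = Add(-1, Rational(-9, 2)) = Rational(-11, 2))
Add(Mul(-12, Function('D')(-12)), 69) = Add(Mul(-12, Rational(-11, 2)), 69) = Add(66, 69) = 135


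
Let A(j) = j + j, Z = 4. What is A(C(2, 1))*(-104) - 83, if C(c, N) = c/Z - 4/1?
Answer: 645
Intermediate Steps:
C(c, N) = -4 + c/4 (C(c, N) = c/4 - 4/1 = c*(¼) - 4*1 = c/4 - 4 = -4 + c/4)
A(j) = 2*j
A(C(2, 1))*(-104) - 83 = (2*(-4 + (¼)*2))*(-104) - 83 = (2*(-4 + ½))*(-104) - 83 = (2*(-7/2))*(-104) - 83 = -7*(-104) - 83 = 728 - 83 = 645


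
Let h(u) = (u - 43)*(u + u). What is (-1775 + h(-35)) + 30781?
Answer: 34466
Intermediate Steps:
h(u) = 2*u*(-43 + u) (h(u) = (-43 + u)*(2*u) = 2*u*(-43 + u))
(-1775 + h(-35)) + 30781 = (-1775 + 2*(-35)*(-43 - 35)) + 30781 = (-1775 + 2*(-35)*(-78)) + 30781 = (-1775 + 5460) + 30781 = 3685 + 30781 = 34466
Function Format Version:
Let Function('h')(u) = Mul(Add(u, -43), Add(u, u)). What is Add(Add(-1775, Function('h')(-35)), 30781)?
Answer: 34466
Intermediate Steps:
Function('h')(u) = Mul(2, u, Add(-43, u)) (Function('h')(u) = Mul(Add(-43, u), Mul(2, u)) = Mul(2, u, Add(-43, u)))
Add(Add(-1775, Function('h')(-35)), 30781) = Add(Add(-1775, Mul(2, -35, Add(-43, -35))), 30781) = Add(Add(-1775, Mul(2, -35, -78)), 30781) = Add(Add(-1775, 5460), 30781) = Add(3685, 30781) = 34466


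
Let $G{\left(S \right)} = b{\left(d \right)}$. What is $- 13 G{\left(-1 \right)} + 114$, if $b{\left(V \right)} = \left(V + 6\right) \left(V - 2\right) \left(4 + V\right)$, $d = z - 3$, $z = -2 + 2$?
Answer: $309$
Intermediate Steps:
$z = 0$
$d = -3$ ($d = 0 - 3 = -3$)
$b{\left(V \right)} = \left(-2 + V\right) \left(4 + V\right) \left(6 + V\right)$ ($b{\left(V \right)} = \left(6 + V\right) \left(-2 + V\right) \left(4 + V\right) = \left(-2 + V\right) \left(6 + V\right) \left(4 + V\right) = \left(-2 + V\right) \left(4 + V\right) \left(6 + V\right)$)
$G{\left(S \right)} = -15$ ($G{\left(S \right)} = -48 + \left(-3\right)^{3} + 4 \left(-3\right) + 8 \left(-3\right)^{2} = -48 - 27 - 12 + 8 \cdot 9 = -48 - 27 - 12 + 72 = -15$)
$- 13 G{\left(-1 \right)} + 114 = \left(-13\right) \left(-15\right) + 114 = 195 + 114 = 309$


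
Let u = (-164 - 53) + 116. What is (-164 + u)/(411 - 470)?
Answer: 265/59 ≈ 4.4915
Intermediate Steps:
u = -101 (u = -217 + 116 = -101)
(-164 + u)/(411 - 470) = (-164 - 101)/(411 - 470) = -265/(-59) = -265*(-1/59) = 265/59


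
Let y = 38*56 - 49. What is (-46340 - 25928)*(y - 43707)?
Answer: 3008372304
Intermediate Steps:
y = 2079 (y = 2128 - 49 = 2079)
(-46340 - 25928)*(y - 43707) = (-46340 - 25928)*(2079 - 43707) = -72268*(-41628) = 3008372304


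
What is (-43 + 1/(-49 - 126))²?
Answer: 56640676/30625 ≈ 1849.5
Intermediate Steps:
(-43 + 1/(-49 - 126))² = (-43 + 1/(-175))² = (-43 - 1/175)² = (-7526/175)² = 56640676/30625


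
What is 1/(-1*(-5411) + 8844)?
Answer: 1/14255 ≈ 7.0151e-5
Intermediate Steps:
1/(-1*(-5411) + 8844) = 1/(5411 + 8844) = 1/14255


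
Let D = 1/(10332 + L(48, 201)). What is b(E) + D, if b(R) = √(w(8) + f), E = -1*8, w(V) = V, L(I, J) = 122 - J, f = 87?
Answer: 1/10253 + √95 ≈ 9.7469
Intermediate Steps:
E = -8
D = 1/10253 (D = 1/(10332 + (122 - 1*201)) = 1/(10332 + (122 - 201)) = 1/(10332 - 79) = 1/10253 ≈ 9.7532e-5)
b(R) = √95 (b(R) = √(8 + 87) = √95)
b(E) + D = √95 + 1/10253 = 1/10253 + √95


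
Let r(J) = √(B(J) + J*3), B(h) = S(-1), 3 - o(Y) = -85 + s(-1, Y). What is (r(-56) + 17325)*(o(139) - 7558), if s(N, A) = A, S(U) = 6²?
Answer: -131825925 - 15218*I*√33 ≈ -1.3183e+8 - 87421.0*I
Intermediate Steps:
S(U) = 36
o(Y) = 88 - Y (o(Y) = 3 - (-85 + Y) = 3 + (85 - Y) = 88 - Y)
B(h) = 36
r(J) = √(36 + 3*J) (r(J) = √(36 + J*3) = √(36 + 3*J))
(r(-56) + 17325)*(o(139) - 7558) = (√(36 + 3*(-56)) + 17325)*((88 - 1*139) - 7558) = (√(36 - 168) + 17325)*((88 - 139) - 7558) = (√(-132) + 17325)*(-51 - 7558) = (2*I*√33 + 17325)*(-7609) = (17325 + 2*I*√33)*(-7609) = -131825925 - 15218*I*√33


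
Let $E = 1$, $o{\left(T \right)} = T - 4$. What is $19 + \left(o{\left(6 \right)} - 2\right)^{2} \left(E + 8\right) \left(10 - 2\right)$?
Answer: $19$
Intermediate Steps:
$o{\left(T \right)} = -4 + T$
$19 + \left(o{\left(6 \right)} - 2\right)^{2} \left(E + 8\right) \left(10 - 2\right) = 19 + \left(\left(-4 + 6\right) - 2\right)^{2} \left(1 + 8\right) \left(10 - 2\right) = 19 + \left(2 - 2\right)^{2} \cdot 9 \cdot 8 = 19 + 0^{2} \cdot 72 = 19 + 0 \cdot 72 = 19 + 0 = 19$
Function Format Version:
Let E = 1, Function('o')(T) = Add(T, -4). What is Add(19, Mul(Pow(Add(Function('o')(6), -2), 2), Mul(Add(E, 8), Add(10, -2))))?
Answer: 19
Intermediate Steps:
Function('o')(T) = Add(-4, T)
Add(19, Mul(Pow(Add(Function('o')(6), -2), 2), Mul(Add(E, 8), Add(10, -2)))) = Add(19, Mul(Pow(Add(Add(-4, 6), -2), 2), Mul(Add(1, 8), Add(10, -2)))) = Add(19, Mul(Pow(Add(2, -2), 2), Mul(9, 8))) = Add(19, Mul(Pow(0, 2), 72)) = Add(19, Mul(0, 72)) = Add(19, 0) = 19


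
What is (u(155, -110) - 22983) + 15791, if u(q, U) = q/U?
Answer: -158255/22 ≈ -7193.4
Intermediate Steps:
(u(155, -110) - 22983) + 15791 = (155/(-110) - 22983) + 15791 = (155*(-1/110) - 22983) + 15791 = (-31/22 - 22983) + 15791 = -505657/22 + 15791 = -158255/22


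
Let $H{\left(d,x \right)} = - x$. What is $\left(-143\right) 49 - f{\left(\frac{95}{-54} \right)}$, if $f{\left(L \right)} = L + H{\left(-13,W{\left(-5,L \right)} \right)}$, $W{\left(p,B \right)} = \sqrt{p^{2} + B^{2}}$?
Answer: $- \frac{378283}{54} + \frac{5 \sqrt{3277}}{54} \approx -6999.9$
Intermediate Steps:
$W{\left(p,B \right)} = \sqrt{B^{2} + p^{2}}$
$f{\left(L \right)} = L - \sqrt{25 + L^{2}}$ ($f{\left(L \right)} = L - \sqrt{L^{2} + \left(-5\right)^{2}} = L - \sqrt{L^{2} + 25} = L - \sqrt{25 + L^{2}}$)
$\left(-143\right) 49 - f{\left(\frac{95}{-54} \right)} = \left(-143\right) 49 - \left(\frac{95}{-54} - \sqrt{25 + \left(\frac{95}{-54}\right)^{2}}\right) = -7007 - \left(95 \left(- \frac{1}{54}\right) - \sqrt{25 + \left(95 \left(- \frac{1}{54}\right)\right)^{2}}\right) = -7007 - \left(- \frac{95}{54} - \sqrt{25 + \left(- \frac{95}{54}\right)^{2}}\right) = -7007 - \left(- \frac{95}{54} - \sqrt{25 + \frac{9025}{2916}}\right) = -7007 - \left(- \frac{95}{54} - \sqrt{\frac{81925}{2916}}\right) = -7007 - \left(- \frac{95}{54} - \frac{5 \sqrt{3277}}{54}\right) = -7007 + \left(\frac{95}{54} + \frac{5 \sqrt{3277}}{54}\right) = - \frac{378283}{54} + \frac{5 \sqrt{3277}}{54}$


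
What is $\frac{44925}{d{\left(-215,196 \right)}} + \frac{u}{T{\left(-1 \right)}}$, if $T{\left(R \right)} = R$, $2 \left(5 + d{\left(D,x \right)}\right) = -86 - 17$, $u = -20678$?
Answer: $\frac{2246764}{113} \approx 19883.0$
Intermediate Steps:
$d{\left(D,x \right)} = - \frac{113}{2}$ ($d{\left(D,x \right)} = -5 + \frac{-86 - 17}{2} = -5 + \frac{1}{2} \left(-103\right) = -5 - \frac{103}{2} = - \frac{113}{2}$)
$\frac{44925}{d{\left(-215,196 \right)}} + \frac{u}{T{\left(-1 \right)}} = \frac{44925}{- \frac{113}{2}} - \frac{20678}{-1} = 44925 \left(- \frac{2}{113}\right) - -20678 = - \frac{89850}{113} + 20678 = \frac{2246764}{113}$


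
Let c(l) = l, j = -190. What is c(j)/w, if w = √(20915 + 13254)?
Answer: -190*√34169/34169 ≈ -1.0279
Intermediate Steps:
w = √34169 ≈ 184.85
c(j)/w = -190*√34169/34169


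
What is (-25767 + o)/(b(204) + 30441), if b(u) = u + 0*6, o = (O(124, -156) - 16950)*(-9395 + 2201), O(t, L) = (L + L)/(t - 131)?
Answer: 94571467/23835 ≈ 3967.8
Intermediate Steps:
O(t, L) = 2*L/(-131 + t) (O(t, L) = (2*L)/(-131 + t) = 2*L/(-131 + t))
o = 851323572/7 (o = (2*(-156)/(-131 + 124) - 16950)*(-9395 + 2201) = (2*(-156)/(-7) - 16950)*(-7194) = (2*(-156)*(-⅐) - 16950)*(-7194) = (312/7 - 16950)*(-7194) = -118338/7*(-7194) = 851323572/7 ≈ 1.2162e+8)
b(u) = u (b(u) = u + 0 = u)
(-25767 + o)/(b(204) + 30441) = (-25767 + 851323572/7)/(204 + 30441) = (851143203/7)/30645 = (851143203/7)*(1/30645) = 94571467/23835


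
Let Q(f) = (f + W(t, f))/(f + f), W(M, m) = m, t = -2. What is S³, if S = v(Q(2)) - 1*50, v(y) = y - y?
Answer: -125000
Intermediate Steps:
Q(f) = 1 (Q(f) = (f + f)/(f + f) = (2*f)/((2*f)) = (2*f)*(1/(2*f)) = 1)
v(y) = 0
S = -50 (S = 0 - 1*50 = 0 - 50 = -50)
S³ = (-50)³ = -125000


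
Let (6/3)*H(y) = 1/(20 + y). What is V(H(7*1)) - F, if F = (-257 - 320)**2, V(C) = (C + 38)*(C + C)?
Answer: -485408429/1458 ≈ -3.3293e+5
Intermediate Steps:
H(y) = 1/(2*(20 + y))
V(C) = 2*C*(38 + C) (V(C) = (38 + C)*(2*C) = 2*C*(38 + C))
F = 332929 (F = (-577)**2 = 332929)
V(H(7*1)) - F = 2*(1/(2*(20 + 7*1)))*(38 + 1/(2*(20 + 7*1))) - 1*332929 = 2*(1/(2*(20 + 7)))*(38 + 1/(2*(20 + 7))) - 332929 = 2*((1/2)/27)*(38 + (1/2)/27) - 332929 = 2*((1/2)*(1/27))*(38 + (1/2)*(1/27)) - 332929 = 2*(1/54)*(38 + 1/54) - 332929 = 2*(1/54)*(2053/54) - 332929 = 2053/1458 - 332929 = -485408429/1458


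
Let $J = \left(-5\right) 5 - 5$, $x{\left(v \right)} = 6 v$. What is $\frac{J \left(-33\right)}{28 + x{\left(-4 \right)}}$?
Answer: $\frac{495}{2} \approx 247.5$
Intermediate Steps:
$J = -30$ ($J = -25 - 5 = -30$)
$\frac{J \left(-33\right)}{28 + x{\left(-4 \right)}} = \frac{\left(-30\right) \left(-33\right)}{28 + 6 \left(-4\right)} = \frac{990}{28 - 24} = \frac{990}{4} = 990 \cdot \frac{1}{4} = \frac{495}{2}$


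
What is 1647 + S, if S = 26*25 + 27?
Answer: 2324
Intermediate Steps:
S = 677 (S = 650 + 27 = 677)
1647 + S = 1647 + 677 = 2324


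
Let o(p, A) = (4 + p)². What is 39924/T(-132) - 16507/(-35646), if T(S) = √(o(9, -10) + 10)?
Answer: 16507/35646 + 39924*√179/179 ≈ 2984.5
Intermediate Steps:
T(S) = √179 (T(S) = √((4 + 9)² + 10) = √(13² + 10) = √(169 + 10) = √179)
39924/T(-132) - 16507/(-35646) = 39924/(√179) - 16507/(-35646) = 39924*(√179/179) - 16507*(-1/35646) = 39924*√179/179 + 16507/35646 = 16507/35646 + 39924*√179/179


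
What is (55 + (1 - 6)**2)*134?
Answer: 10720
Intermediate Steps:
(55 + (1 - 6)**2)*134 = (55 + (-5)**2)*134 = (55 + 25)*134 = 80*134 = 10720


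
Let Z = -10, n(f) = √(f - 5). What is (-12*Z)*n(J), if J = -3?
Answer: 240*I*√2 ≈ 339.41*I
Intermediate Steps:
n(f) = √(-5 + f)
(-12*Z)*n(J) = (-12*(-10))*√(-5 - 3) = 120*√(-8) = 120*(2*I*√2) = 240*I*√2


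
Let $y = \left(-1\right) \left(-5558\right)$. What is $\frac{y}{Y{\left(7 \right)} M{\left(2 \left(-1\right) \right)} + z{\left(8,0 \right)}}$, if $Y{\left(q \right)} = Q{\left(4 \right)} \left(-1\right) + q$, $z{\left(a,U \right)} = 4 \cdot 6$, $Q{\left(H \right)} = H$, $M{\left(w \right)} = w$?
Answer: $\frac{2779}{9} \approx 308.78$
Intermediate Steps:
$z{\left(a,U \right)} = 24$
$y = 5558$
$Y{\left(q \right)} = -4 + q$ ($Y{\left(q \right)} = 4 \left(-1\right) + q = -4 + q$)
$\frac{y}{Y{\left(7 \right)} M{\left(2 \left(-1\right) \right)} + z{\left(8,0 \right)}} = \frac{5558}{\left(-4 + 7\right) 2 \left(-1\right) + 24} = \frac{5558}{3 \left(-2\right) + 24} = \frac{5558}{-6 + 24} = \frac{5558}{18} = 5558 \cdot \frac{1}{18} = \frac{2779}{9}$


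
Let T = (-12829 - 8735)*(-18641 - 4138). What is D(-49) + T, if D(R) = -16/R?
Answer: 24069111460/49 ≈ 4.9121e+8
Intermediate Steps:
T = 491206356 (T = -21564*(-22779) = 491206356)
D(-49) + T = -16/(-49) + 491206356 = -16*(-1/49) + 491206356 = 16/49 + 491206356 = 24069111460/49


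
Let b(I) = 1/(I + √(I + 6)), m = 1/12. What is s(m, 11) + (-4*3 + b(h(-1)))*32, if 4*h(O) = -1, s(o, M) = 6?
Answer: -34270/91 + 256*√23/91 ≈ -363.10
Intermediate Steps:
m = 1/12 ≈ 0.083333
h(O) = -¼ (h(O) = (¼)*(-1) = -¼)
b(I) = 1/(I + √(6 + I))
s(m, 11) + (-4*3 + b(h(-1)))*32 = 6 + (-4*3 + 1/(-¼ + √(6 - ¼)))*32 = 6 + (-12 + 1/(-¼ + √(23/4)))*32 = 6 + (-12 + 1/(-¼ + √23/2))*32 = 6 + (-384 + 32/(-¼ + √23/2)) = -378 + 32/(-¼ + √23/2)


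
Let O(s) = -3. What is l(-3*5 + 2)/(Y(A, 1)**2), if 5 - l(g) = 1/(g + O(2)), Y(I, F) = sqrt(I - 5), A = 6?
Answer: 81/16 ≈ 5.0625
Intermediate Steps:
Y(I, F) = sqrt(-5 + I)
l(g) = 5 - 1/(-3 + g) (l(g) = 5 - 1/(g - 3) = 5 - 1/(-3 + g))
l(-3*5 + 2)/(Y(A, 1)**2) = ((-16 + 5*(-3*5 + 2))/(-3 + (-3*5 + 2)))/((sqrt(-5 + 6))**2) = ((-16 + 5*(-15 + 2))/(-3 + (-15 + 2)))/((sqrt(1))**2) = ((-16 + 5*(-13))/(-3 - 13))/(1**2) = ((-16 - 65)/(-16))/1 = -1/16*(-81)*1 = (81/16)*1 = 81/16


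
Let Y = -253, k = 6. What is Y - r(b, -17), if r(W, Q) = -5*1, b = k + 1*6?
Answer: -248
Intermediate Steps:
b = 12 (b = 6 + 1*6 = 6 + 6 = 12)
r(W, Q) = -5
Y - r(b, -17) = -253 - 1*(-5) = -253 + 5 = -248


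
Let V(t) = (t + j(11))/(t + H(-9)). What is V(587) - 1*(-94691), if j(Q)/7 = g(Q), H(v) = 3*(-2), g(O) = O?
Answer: 662845/7 ≈ 94692.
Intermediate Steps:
H(v) = -6
j(Q) = 7*Q
V(t) = (77 + t)/(-6 + t) (V(t) = (t + 7*11)/(t - 6) = (t + 77)/(-6 + t) = (77 + t)/(-6 + t))
V(587) - 1*(-94691) = (77 + 587)/(-6 + 587) - 1*(-94691) = 664/581 + 94691 = (1/581)*664 + 94691 = 8/7 + 94691 = 662845/7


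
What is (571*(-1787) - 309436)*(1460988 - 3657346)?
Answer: 2920745421054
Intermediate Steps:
(571*(-1787) - 309436)*(1460988 - 3657346) = (-1020377 - 309436)*(-2196358) = -1329813*(-2196358) = 2920745421054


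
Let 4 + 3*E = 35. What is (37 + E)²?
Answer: 20164/9 ≈ 2240.4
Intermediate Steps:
E = 31/3 (E = -4/3 + (⅓)*35 = -4/3 + 35/3 = 31/3 ≈ 10.333)
(37 + E)² = (37 + 31/3)² = (142/3)² = 20164/9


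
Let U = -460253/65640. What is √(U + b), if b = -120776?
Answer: I*√130101711014130/32820 ≈ 347.54*I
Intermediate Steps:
U = -460253/65640 (U = -460253*1/65640 = -460253/65640 ≈ -7.0118)
√(U + b) = √(-460253/65640 - 120776) = √(-7928196893/65640) = I*√130101711014130/32820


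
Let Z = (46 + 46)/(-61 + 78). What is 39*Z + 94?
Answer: 5186/17 ≈ 305.06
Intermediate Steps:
Z = 92/17 ≈ 5.4118
39*Z + 94 = 39*(92/17) + 94 = 3588/17 + 94 = 5186/17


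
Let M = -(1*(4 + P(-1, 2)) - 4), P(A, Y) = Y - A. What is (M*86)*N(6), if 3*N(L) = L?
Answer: -516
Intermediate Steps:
N(L) = L/3
M = -3 (M = -(1*(4 + (2 - 1*(-1))) - 4) = -(1*(4 + (2 + 1)) - 4) = -(1*(4 + 3) - 4) = -(1*7 - 4) = -(7 - 4) = -1*3 = -3)
(M*86)*N(6) = (-3*86)*((⅓)*6) = -258*2 = -516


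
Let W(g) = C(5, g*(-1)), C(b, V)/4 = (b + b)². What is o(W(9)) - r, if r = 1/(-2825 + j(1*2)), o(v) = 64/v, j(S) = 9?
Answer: 11289/70400 ≈ 0.16036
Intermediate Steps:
C(b, V) = 16*b² (C(b, V) = 4*(b + b)² = 4*(2*b)² = 4*(4*b²) = 16*b²)
W(g) = 400 (W(g) = 16*5² = 16*25 = 400)
r = -1/2816 (r = 1/(-2825 + 9) = 1/(-2816) = -1/2816 ≈ -0.00035511)
o(W(9)) - r = 64/400 - 1*(-1/2816) = 64*(1/400) + 1/2816 = 4/25 + 1/2816 = 11289/70400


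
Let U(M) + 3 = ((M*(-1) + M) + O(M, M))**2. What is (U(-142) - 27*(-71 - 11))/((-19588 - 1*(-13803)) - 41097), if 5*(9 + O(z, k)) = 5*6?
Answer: -1110/23441 ≈ -0.047353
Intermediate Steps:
O(z, k) = -3 (O(z, k) = -9 + (5*6)/5 = -9 + (1/5)*30 = -9 + 6 = -3)
U(M) = 6 (U(M) = -3 + ((M*(-1) + M) - 3)**2 = -3 + ((-M + M) - 3)**2 = -3 + (0 - 3)**2 = -3 + (-3)**2 = -3 + 9 = 6)
(U(-142) - 27*(-71 - 11))/((-19588 - 1*(-13803)) - 41097) = (6 - 27*(-71 - 11))/((-19588 - 1*(-13803)) - 41097) = (6 - 27*(-82))/((-19588 + 13803) - 41097) = (6 + 2214)/(-5785 - 41097) = 2220/(-46882) = 2220*(-1/46882) = -1110/23441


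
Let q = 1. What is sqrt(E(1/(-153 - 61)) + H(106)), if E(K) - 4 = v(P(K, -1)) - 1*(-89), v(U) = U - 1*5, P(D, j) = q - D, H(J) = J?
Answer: sqrt(8930434)/214 ≈ 13.964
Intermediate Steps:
P(D, j) = 1 - D
v(U) = -5 + U (v(U) = U - 5 = -5 + U)
E(K) = 89 - K (E(K) = 4 + ((-5 + (1 - K)) - 1*(-89)) = 4 + ((-4 - K) + 89) = 4 + (85 - K) = 89 - K)
sqrt(E(1/(-153 - 61)) + H(106)) = sqrt((89 - 1/(-153 - 61)) + 106) = sqrt((89 - 1/(-214)) + 106) = sqrt((89 - 1*(-1/214)) + 106) = sqrt((89 + 1/214) + 106) = sqrt(19047/214 + 106) = sqrt(41731/214) = sqrt(8930434)/214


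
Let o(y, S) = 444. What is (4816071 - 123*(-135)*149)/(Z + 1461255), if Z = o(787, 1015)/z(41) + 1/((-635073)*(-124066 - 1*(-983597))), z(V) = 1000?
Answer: 994868313021828702000/199412025441529205693 ≈ 4.9890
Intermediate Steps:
Z = 60591007314443/136466232690750 (Z = 444/1000 + 1/((-635073)*(-124066 - 1*(-983597))) = 444*(1/1000) - 1/(635073*(-124066 + 983597)) = 111/250 - 1/635073/859531 = 111/250 - 1/635073*1/859531 = 111/250 - 1/545864930763 = 60591007314443/136466232690750 ≈ 0.44400)
(4816071 - 123*(-135)*149)/(Z + 1461255) = (4816071 - 123*(-135)*149)/(60591007314443/136466232690750 + 1461255) = (4816071 + 16605*149)/(199412025441529205693/136466232690750) = (4816071 + 2474145)*(136466232690750/199412025441529205693) = 7290216*(136466232690750/199412025441529205693) = 994868313021828702000/199412025441529205693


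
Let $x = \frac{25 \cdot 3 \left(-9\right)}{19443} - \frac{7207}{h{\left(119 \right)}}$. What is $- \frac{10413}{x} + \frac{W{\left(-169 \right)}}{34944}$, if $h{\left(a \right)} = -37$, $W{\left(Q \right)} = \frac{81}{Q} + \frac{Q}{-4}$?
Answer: $- \frac{29491660214647915}{551579920679424} \approx -53.468$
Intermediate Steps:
$W{\left(Q \right)} = \frac{81}{Q} - \frac{Q}{4}$ ($W{\left(Q \right)} = \frac{81}{Q} + Q \left(- \frac{1}{4}\right) = \frac{81}{Q} - \frac{Q}{4}$)
$x = \frac{46700242}{239797}$ ($x = \frac{25 \cdot 3 \left(-9\right)}{19443} - \frac{7207}{-37} = 75 \left(-9\right) \frac{1}{19443} - - \frac{7207}{37} = \left(-675\right) \frac{1}{19443} + \frac{7207}{37} = - \frac{225}{6481} + \frac{7207}{37} = \frac{46700242}{239797} \approx 194.75$)
$- \frac{10413}{x} + \frac{W{\left(-169 \right)}}{34944} = - \frac{10413}{\frac{46700242}{239797}} + \frac{\frac{81}{-169} - - \frac{169}{4}}{34944} = \left(-10413\right) \frac{239797}{46700242} + \left(81 \left(- \frac{1}{169}\right) + \frac{169}{4}\right) \frac{1}{34944} = - \frac{2497006161}{46700242} + \left(- \frac{81}{169} + \frac{169}{4}\right) \frac{1}{34944} = - \frac{2497006161}{46700242} + \frac{28237}{676} \cdot \frac{1}{34944} = - \frac{2497006161}{46700242} + \frac{28237}{23622144} = - \frac{29491660214647915}{551579920679424}$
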